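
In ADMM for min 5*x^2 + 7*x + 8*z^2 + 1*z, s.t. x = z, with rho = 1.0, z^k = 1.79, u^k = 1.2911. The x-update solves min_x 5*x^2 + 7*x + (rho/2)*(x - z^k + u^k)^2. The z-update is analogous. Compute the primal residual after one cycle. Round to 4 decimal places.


ADMM iteration with rho = 1.0, z^k = 1.79, u^k = 1.2911
Step 1: x-update.
Minimize 5*x^2 + 7*x + (1.0/2)*(x - 1.79 + 1.2911)^2
FOC: (2*5 + 1.0)*x = -7 + 1.0*(1.79 - 1.2911)
x^{k+1} = -0.591
Step 2: z-update.
Minimize 8*z^2 + 1*z + (1.0/2)*(-0.591 - z + 1.2911)^2
FOC: (2*8 + 1.0)*z = -1 + 1.0*(-0.591 + 1.2911)
z^{k+1} = -0.0176
Step 3: u-update.
u^{k+1} = 1.2911 - 0.591 + 0.0176 = 0.7177
Step 4: Primal residual = |-0.591 + 0.0176| = 0.5734


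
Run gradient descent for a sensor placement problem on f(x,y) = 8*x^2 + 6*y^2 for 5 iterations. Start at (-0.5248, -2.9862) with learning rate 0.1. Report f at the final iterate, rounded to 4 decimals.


Gradient descent on f(x,y) = 8*x^2 + 6*y^2.
Starting point: (-0.5248, -2.9862), alpha = 0.1
Step 1: grad_x = 2*8*-0.5248 = -8.3968, grad_y = 2*6*-2.9862 = -35.8344
  x_1 = -0.5248 - 0.1*-8.3968 = 0.3149
  y_1 = -2.9862 - 0.1*-35.8344 = 0.5972
Step 2: grad_x = 2*8*0.3149 = 5.0381, grad_y = 2*6*0.5972 = 7.1669
  x_2 = 0.3149 - 0.1*5.0381 = -0.1889
  y_2 = 0.5972 - 0.1*7.1669 = -0.1194
Step 3: grad_x = 2*8*-0.1889 = -3.0228, grad_y = 2*6*-0.1194 = -1.4334
  x_3 = -0.1889 - 0.1*-3.0228 = 0.1134
  y_3 = -0.1194 - 0.1*-1.4334 = 0.0239
Step 4: grad_x = 2*8*0.1134 = 1.8137, grad_y = 2*6*0.0239 = 0.2867
  x_4 = 0.1134 - 0.1*1.8137 = -0.068
  y_4 = 0.0239 - 0.1*0.2867 = -0.0048
Step 5: grad_x = 2*8*-0.068 = -1.0882, grad_y = 2*6*-0.0048 = -0.0573
  x_5 = -0.068 - 0.1*-1.0882 = 0.0408
  y_5 = -0.0048 - 0.1*-0.0573 = 0.001
f(0.0408, 0.001) = 8*0.0408^2 + 6*0.001^2 = 0.0133


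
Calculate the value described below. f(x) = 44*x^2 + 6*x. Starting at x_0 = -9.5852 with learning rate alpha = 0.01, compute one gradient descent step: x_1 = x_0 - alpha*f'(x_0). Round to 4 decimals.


We compute the gradient at x_0 and apply the update.
f'(x) = 88*x + 6
f'(-9.5852) = 88*-9.5852 + 6 = -837.4976
x_1 = -9.5852 - 0.01*-837.4976 = -1.2102


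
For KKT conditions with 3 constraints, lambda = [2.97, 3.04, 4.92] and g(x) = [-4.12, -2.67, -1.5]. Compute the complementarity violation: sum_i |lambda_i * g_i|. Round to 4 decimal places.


KKT complementary slackness check:
lambda_1 * g_1 = 2.97 * -4.12 = -12.2364
lambda_2 * g_2 = 3.04 * -2.67 = -8.1168
lambda_3 * g_3 = 4.92 * -1.5 = -7.38
Total violation = 12.2364 + 8.1168 + 7.38 = 27.7332


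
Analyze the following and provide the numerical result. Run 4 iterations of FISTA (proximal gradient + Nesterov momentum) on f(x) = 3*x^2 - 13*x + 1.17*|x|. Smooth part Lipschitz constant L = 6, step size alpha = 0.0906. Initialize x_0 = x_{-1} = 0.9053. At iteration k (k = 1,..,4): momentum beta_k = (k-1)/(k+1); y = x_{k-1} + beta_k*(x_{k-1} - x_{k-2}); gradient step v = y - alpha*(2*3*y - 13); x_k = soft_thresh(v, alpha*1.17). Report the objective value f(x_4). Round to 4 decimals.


FISTA on f(x) = 3*x^2 - 13*x + 1.17*|x|
L = 6, alpha = 0.0906
Iteration 1: beta = 0.0, y = 0.9053 + 0.0*(0.9053 - 0.9053) = 0.9053
  grad(y) = -7.5682, v = y - alpha*grad = 1.591
  prox(v) = soft_thresh(1.591, 0.106) = 1.485
Iteration 2: beta = 0.3333, y = 1.485 + 0.3333*(1.485 - 0.9053) = 1.6782
  grad(y) = -2.9308, v = y - alpha*grad = 1.9437
  prox(v) = soft_thresh(1.9437, 0.106) = 1.8377
Iteration 3: beta = 0.5, y = 1.8377 + 0.5*(1.8377 - 1.485) = 2.0141
  grad(y) = -0.9154, v = y - alpha*grad = 2.097
  prox(v) = soft_thresh(2.097, 0.106) = 1.991
Iteration 4: beta = 0.6, y = 1.991 + 0.6*(1.991 - 1.8377) = 2.083
  grad(y) = -0.5019, v = y - alpha*grad = 2.1285
  prox(v) = soft_thresh(2.1285, 0.106) = 2.0225
f(x_4) = 3*2.0225^2 - 13*2.0225 + 1.17*|2.0225| = -11.6547


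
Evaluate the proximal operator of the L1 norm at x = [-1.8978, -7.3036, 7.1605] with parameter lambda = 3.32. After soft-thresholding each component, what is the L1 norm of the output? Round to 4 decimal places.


Soft-thresholding with lambda = 3.32:
prox(-1.8978) = sign(-1.8978)*max(|-1.8978| - 3.32, 0) = 0.0
prox(-7.3036) = sign(-7.3036)*max(|-7.3036| - 3.32, 0) = -3.9836
prox(7.1605) = sign(7.1605)*max(|7.1605| - 3.32, 0) = 3.8405
prox(x) = [0.0, -3.9836, 3.8405]
||prox(x)||_1 = 0.0 + 3.9836 + 3.8405 = 7.8241


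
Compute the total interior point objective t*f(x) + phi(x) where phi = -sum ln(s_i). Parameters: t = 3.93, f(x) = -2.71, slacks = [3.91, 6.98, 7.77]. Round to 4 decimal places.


Step 1: Compute log-barrier.
ln values: [1.3635, 1.943, 2.0503]
phi = -(1.3635 + 1.943 + 2.0503) = -5.3569
Step 2: Compute augmented objective.
t*f(x) = 3.93*-2.71 = -10.6503
Total = -10.6503 - 5.3569 = -16.0072


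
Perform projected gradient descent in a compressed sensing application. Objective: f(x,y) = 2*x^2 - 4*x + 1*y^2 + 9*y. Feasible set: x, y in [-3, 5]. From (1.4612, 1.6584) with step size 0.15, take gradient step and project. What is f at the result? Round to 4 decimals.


Step 1: Compute gradient at (1.4612, 1.6584).
grad_x = 2*2*1.4612 - 4 = 1.8448
grad_y = 2*1*1.6584 + 9 = 12.3168
Step 2: Gradient step.
x_raw = 1.4612 - 0.15*1.8448 = 1.1845
y_raw = 1.6584 - 0.15*12.3168 = -0.1891
Step 3: Project onto [-3, 5].
x_proj = clip(1.1845) = 1.1845
y_proj = clip(-0.1891) = -0.1891
Step 4: Evaluate f.
f(1.1845, -0.1891) = -3.5982


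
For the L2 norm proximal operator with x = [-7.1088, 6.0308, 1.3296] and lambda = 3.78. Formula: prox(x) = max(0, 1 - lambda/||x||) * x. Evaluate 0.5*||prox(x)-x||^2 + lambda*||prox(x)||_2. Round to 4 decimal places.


Step 1: Compute ||x||.
||x|| = 9.4167
Step 2: Compute scaling factor.
scale = max(0, 1 - 3.78/9.4167) = 0.5986
Step 3: prox(x) = [-4.2552, 3.6099, 0.7959]
||prox(x)|| = 5.6367
Step 4: Proximal objective.
0.5*||prox-x||^2 = 7.1442
lambda*||prox|| = 21.3067
Total = 28.4508


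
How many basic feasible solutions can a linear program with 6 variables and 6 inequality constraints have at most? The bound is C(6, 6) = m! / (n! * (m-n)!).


Each vertex corresponds to some choice of n active constraints out of m, so the number of vertices is at most C(m, n) = m! / (n!(m-n)!).
m = 6, n = 6
Numerator: 6 * 5 * 4 * 3 * 2 * 1
Denominator: 6! = 720
C(6, 6) = 1


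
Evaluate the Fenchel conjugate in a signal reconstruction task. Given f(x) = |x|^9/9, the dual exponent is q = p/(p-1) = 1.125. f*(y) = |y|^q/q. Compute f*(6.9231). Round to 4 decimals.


The conjugate exponent q satisfies 1/p + 1/q = 1.
p = 9, so q = 9/(9 - 1) = 1.125
|y|^q = 6.9231^1.125 = 8.8174
f*(6.9231) = 8.8174 / 1.125 = 7.8376


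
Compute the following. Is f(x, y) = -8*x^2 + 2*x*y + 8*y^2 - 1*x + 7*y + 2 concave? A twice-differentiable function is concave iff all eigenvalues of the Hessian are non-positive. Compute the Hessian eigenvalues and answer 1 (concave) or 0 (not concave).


The Hessian of f(x,y) = -8*x^2 + 2*x*y + 8*y^2 - 1*x + 7*y + 2 is:
H = [[-16, 2], [2, 16]]
Trace = -16 + 16 = 0
Determinant = -16*16 - (2)^2 = -260
Discriminant = (0)^2 - 4*-260 = 1040.0
Eigenvalues: lambda_1 = -16.1245, lambda_2 = 16.1245
The function is not concave.

0


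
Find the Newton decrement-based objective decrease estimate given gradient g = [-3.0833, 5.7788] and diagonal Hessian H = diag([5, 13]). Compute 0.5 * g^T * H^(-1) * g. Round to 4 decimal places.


Step 1: H is diagonal, so H^(-1) * g = [-0.6167, 0.4445].
Step 2: g^T H^(-1) g = sum_i g_i^2 / H_ii
  = (-3.0833)^2/5 + (5.7788)^2/13
  = 1.9013 + 2.5688 = 4.4702
Step 3: Objective decrease = 0.5 * g^T H^(-1) g = 2.2351


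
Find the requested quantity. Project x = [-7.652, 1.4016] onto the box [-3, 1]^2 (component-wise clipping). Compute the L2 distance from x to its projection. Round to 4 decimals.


Project each component onto [-3, 1].
clip(-7.652) = -3.0, clip(1.4016) = 1.0
Projection = [-3.0, 1.0]
Squared diffs: [21.6411, 0.1613]
Distance = sqrt(21.8024) = 4.6693


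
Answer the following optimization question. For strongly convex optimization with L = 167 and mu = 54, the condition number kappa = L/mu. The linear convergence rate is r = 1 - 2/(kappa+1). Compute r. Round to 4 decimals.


Step 1: Compute the condition number.
kappa = L/mu = 167/54 = 3.0926
Step 2: Compute the convergence rate.
r = 1 - 2/(kappa + 1) = 1 - 2*mu/(L + mu) = (L - mu)/(L + mu) = 113/221 = 0.5113


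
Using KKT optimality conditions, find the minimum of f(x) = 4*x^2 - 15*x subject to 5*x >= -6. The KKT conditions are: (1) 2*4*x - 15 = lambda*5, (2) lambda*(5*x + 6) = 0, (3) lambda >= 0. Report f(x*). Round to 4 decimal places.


Step 1: Try lambda = 0 (constraint inactive).
Stationarity: 2*4*x - 15 = 0
x* = 15/(2*4) = 1.875
Check constraint: 5*1.875 = 9.375 >= -6 -- satisfied.
Step 2: Compute optimal value.
f(x*) = 4*1.875^2 - 15*1.875 = -14.0625


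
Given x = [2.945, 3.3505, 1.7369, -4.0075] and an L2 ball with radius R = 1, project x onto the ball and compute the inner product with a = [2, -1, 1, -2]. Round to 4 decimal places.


Step 1: Compute ||x|| (intermediates to 6 decimals).
||x|| = sqrt(2.945^2 + 3.3505^2 + 1.7369^2 + (-4.0075)^2) = 6.243056
Step 2: Project.
Since ||x|| > R, scale = R/||x|| = 1/6.243056 = 0.160178, proj(x) = scale * x
proj(x) = [0.471724, 0.536676, 0.278213, -0.641913]
Step 3: Dot product.
a^T * proj(x) = 2*0.471724 - 1*0.536676 + 1*0.278213 - 2*(-0.641913) = 1.9688


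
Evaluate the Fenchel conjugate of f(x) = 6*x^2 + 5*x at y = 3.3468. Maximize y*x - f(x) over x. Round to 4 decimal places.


f*(y) = sup_x {y*x - a*x^2 - b*x} = sup_x {(y-b)*x - a*x^2}
FOC: (y - b) - 2a*x = 0 => x* = (y - b)/(2a)
x* = (3.3468 - 5)/(2*6) = -0.1378
f*(3.3468) = (y-b)^2/(4a) = (3.3468 - 5)^2/(4*6)
= 2.7331/24 = 0.1139


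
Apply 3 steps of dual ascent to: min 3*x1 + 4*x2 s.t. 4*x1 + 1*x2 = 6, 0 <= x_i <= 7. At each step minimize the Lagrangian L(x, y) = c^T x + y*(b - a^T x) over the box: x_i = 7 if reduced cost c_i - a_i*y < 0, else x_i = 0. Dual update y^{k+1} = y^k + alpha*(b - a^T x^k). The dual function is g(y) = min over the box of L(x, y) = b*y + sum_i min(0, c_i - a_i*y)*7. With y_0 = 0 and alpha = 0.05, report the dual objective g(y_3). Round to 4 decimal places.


Dual ascent for LP: min 3*x1 + 4*x2, 4*x1 + 1*x2 = 6, 0 <= x_i <= 7
Step 1: y^k = 0.0, reduced costs: (3.0, 4.0)
  x^k = (0.0, 0.0), subgradient = b - a^T x = 6.0
  y^{k+1} = 0.0 + 0.05*6.0 = 0.3
Step 2: y^k = 0.3, reduced costs: (1.8, 3.7)
  x^k = (0.0, 0.0), subgradient = b - a^T x = 6.0
  y^{k+1} = 0.3 + 0.05*6.0 = 0.6
Step 3: y^k = 0.6, reduced costs: (0.6, 3.4)
  x^k = (0.0, 0.0), subgradient = b - a^T x = 6.0
  y^{k+1} = 0.6 + 0.05*6.0 = 0.9
Dual objective at y_3 = 0.9: reduced costs (-0.6, 3.1), box minimizer x = (7.0, 0.0)
g(y_3) = b*y + (c1 - a1*y)*x1 + (c2 - a2*y)*x2 = 6*0.9 + (-0.6)*7.0 + 3.1*0.0 = 5.4 - 4.2 + 0.0 = 1.2


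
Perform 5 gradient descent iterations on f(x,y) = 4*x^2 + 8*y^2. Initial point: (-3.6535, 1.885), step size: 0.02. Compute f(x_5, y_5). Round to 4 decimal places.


Gradient descent on f(x,y) = 4*x^2 + 8*y^2.
Starting point: (-3.6535, 1.885), alpha = 0.02
Step 1: grad_x = 2*4*-3.6535 = -29.228, grad_y = 2*8*1.885 = 30.16
  x_1 = -3.6535 - 0.02*-29.228 = -3.0689
  y_1 = 1.885 - 0.02*30.16 = 1.2818
Step 2: grad_x = 2*4*-3.0689 = -24.5515, grad_y = 2*8*1.2818 = 20.5088
  x_2 = -3.0689 - 0.02*-24.5515 = -2.5779
  y_2 = 1.2818 - 0.02*20.5088 = 0.8716
Step 3: grad_x = 2*4*-2.5779 = -20.6233, grad_y = 2*8*0.8716 = 13.946
  x_3 = -2.5779 - 0.02*-20.6233 = -2.1654
  y_3 = 0.8716 - 0.02*13.946 = 0.5927
Step 4: grad_x = 2*4*-2.1654 = -17.3236, grad_y = 2*8*0.5927 = 9.4833
  x_4 = -2.1654 - 0.02*-17.3236 = -1.819
  y_4 = 0.5927 - 0.02*9.4833 = 0.403
Step 5: grad_x = 2*4*-1.819 = -14.5518, grad_y = 2*8*0.403 = 6.4486
  x_5 = -1.819 - 0.02*-14.5518 = -1.5279
  y_5 = 0.403 - 0.02*6.4486 = 0.2741
f(-1.5279, 0.2741) = 4*(-1.5279)^2 + 8*0.2741^2 = 9.9393


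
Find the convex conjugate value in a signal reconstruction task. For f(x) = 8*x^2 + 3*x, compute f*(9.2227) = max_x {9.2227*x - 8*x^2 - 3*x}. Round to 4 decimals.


f*(y) = sup_x {y*x - a*x^2 - b*x} = sup_x {(y-b)*x - a*x^2}
FOC: (y - b) - 2a*x = 0 => x* = (y - b)/(2a)
x* = (9.2227 - 3)/(2*8) = 0.3889
f*(9.2227) = (y-b)^2/(4a) = (9.2227 - 3)^2/(4*8)
= 38.722/32 = 1.2101


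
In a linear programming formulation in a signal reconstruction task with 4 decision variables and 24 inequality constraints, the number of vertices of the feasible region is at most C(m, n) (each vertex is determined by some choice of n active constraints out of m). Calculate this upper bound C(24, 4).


Each vertex corresponds to some choice of n active constraints out of m, so the number of vertices is at most C(m, n) = m! / (n!(m-n)!).
m = 24, n = 4
Numerator: 24 * 23 * 22 * 21
Denominator: 4! = 24
C(24, 4) = 10626


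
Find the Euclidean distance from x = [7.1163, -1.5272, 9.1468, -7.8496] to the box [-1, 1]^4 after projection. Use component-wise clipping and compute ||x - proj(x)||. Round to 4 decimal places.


Project each component onto [-1, 1].
clip(7.1163) = 1.0, clip(-1.5272) = -1.0, clip(9.1468) = 1.0, clip(-7.8496) = -1.0
Projection = [1.0, -1.0, 1.0, -1.0]
Squared diffs: [37.4091, 0.2779, 66.3704, 46.917]
Distance = sqrt(150.9744) = 12.2872


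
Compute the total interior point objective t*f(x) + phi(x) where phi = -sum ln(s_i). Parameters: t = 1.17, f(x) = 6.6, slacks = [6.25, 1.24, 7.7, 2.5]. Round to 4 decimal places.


Step 1: Compute log-barrier.
ln values: [1.8326, 0.2151, 2.0412, 0.9163]
phi = -(1.8326 + 0.2151 + 2.0412 + 0.9163) = -5.0052
Step 2: Compute augmented objective.
t*f(x) = 1.17*6.6 = 7.722
Total = 7.722 - 5.0052 = 2.7168


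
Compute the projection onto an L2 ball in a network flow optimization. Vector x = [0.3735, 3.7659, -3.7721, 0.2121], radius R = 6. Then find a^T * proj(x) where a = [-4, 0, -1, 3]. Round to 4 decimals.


Step 1: Compute ||x|| (intermediates to 6 decimals).
||x|| = sqrt(0.3735^2 + 3.7659^2 + (-3.7721)^2 + 0.2121^2) = 5.347451
Step 2: Project.
Since ||x|| <= R, proj = x (no scaling needed).
proj(x) = [0.3735, 3.7659, -3.7721, 0.2121]
Step 3: Dot product.
a^T * proj(x) = -4*0.3735 + 0*3.7659 - 1*(-3.7721) + 3*0.2121 = 2.9144


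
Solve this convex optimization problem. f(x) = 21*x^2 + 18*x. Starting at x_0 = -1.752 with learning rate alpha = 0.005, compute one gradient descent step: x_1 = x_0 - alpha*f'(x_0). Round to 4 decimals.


We compute the gradient at x_0 and apply the update.
f'(x) = 42*x + 18
f'(-1.752) = 42*-1.752 + 18 = -55.584
x_1 = -1.752 - 0.005*-55.584 = -1.4741


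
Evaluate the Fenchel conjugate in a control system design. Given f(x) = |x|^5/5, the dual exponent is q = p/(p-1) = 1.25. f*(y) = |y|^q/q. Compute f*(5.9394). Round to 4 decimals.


The conjugate exponent q satisfies 1/p + 1/q = 1.
p = 5, so q = 5/(5 - 1) = 1.25
|y|^q = 5.9394^1.25 = 9.2721
f*(5.9394) = 9.2721 / 1.25 = 7.4177


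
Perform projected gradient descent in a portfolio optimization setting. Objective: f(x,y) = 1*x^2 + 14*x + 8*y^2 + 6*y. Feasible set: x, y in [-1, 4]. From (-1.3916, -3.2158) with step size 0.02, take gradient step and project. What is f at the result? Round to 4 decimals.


Step 1: Compute gradient at (-1.3916, -3.2158).
grad_x = 2*1*-1.3916 + 14 = 11.2168
grad_y = 2*8*-3.2158 + 6 = -45.4528
Step 2: Gradient step.
x_raw = -1.3916 - 0.02*11.2168 = -1.6159
y_raw = -3.2158 - 0.02*-45.4528 = -2.3067
Step 3: Project onto [-1, 4].
x_proj = clip(-1.6159) = -1.0
y_proj = clip(-2.3067) = -1.0
Step 4: Evaluate f.
f(-1.0, -1.0) = -11.0


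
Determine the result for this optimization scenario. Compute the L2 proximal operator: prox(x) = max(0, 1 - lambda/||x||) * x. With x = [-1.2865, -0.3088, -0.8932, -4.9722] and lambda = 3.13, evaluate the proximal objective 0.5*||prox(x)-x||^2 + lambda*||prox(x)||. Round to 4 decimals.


Step 1: Compute ||x||.
||x|| = 5.2222
Step 2: Compute scaling factor.
scale = max(0, 1 - 3.13/5.2222) = 0.4006
Step 3: prox(x) = [-0.5154, -0.1237, -0.3578, -1.992]
||prox(x)|| = 2.0922
Step 4: Proximal objective.
0.5*||prox-x||^2 = 4.8985
lambda*||prox|| = 6.5486
Total = 11.4469


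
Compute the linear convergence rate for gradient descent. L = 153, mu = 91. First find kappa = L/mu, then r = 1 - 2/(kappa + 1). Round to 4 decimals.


Step 1: Compute the condition number.
kappa = L/mu = 153/91 = 1.6813
Step 2: Compute the convergence rate.
r = 1 - 2/(kappa + 1) = 1 - 2*mu/(L + mu) = (L - mu)/(L + mu) = 62/244 = 0.2541


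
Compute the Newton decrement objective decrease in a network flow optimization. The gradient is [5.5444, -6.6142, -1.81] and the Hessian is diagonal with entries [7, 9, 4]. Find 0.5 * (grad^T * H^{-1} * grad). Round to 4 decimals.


Step 1: H is diagonal, so H^(-1) * g = [0.7921, -0.7349, -0.4525].
Step 2: g^T H^(-1) g = sum_i g_i^2 / H_ii
  = (5.5444)^2/7 + (-6.6142)^2/9 + (-1.81)^2/4
  = 4.3915 + 4.8608 + 0.819 = 10.0714
Step 3: Objective decrease = 0.5 * g^T H^(-1) g = 5.0357


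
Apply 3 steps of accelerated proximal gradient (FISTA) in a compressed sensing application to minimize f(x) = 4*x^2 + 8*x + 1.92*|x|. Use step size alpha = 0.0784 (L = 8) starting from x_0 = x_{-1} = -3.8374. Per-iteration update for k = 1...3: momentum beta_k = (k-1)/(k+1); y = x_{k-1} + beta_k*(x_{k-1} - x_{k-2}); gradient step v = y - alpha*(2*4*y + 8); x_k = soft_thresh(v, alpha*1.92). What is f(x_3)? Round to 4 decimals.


FISTA on f(x) = 4*x^2 + 8*x + 1.92*|x|
L = 8, alpha = 0.0784
Iteration 1: beta = 0.0, y = -3.8374 + 0.0*(-3.8374 + 3.8374) = -3.8374
  grad(y) = -22.6992, v = y - alpha*grad = -2.0578
  prox(v) = soft_thresh(-2.0578, 0.1505) = -1.9073
Iteration 2: beta = 0.3333, y = -1.9073 + 0.3333*(-1.9073 + 3.8374) = -1.2639
  grad(y) = -2.111, v = y - alpha*grad = -1.0984
  prox(v) = soft_thresh(-1.0984, 0.1505) = -0.9478
Iteration 3: beta = 0.5, y = -0.9478 + 0.5*(-0.9478 + 1.9073) = -0.4681
  grad(y) = 4.2549, v = y - alpha*grad = -0.8017
  prox(v) = soft_thresh(-0.8017, 0.1505) = -0.6512
f(x_3) = 4*(-0.6512)^2 + 8*(-0.6512) + 1.92*|-0.6512| = -2.263


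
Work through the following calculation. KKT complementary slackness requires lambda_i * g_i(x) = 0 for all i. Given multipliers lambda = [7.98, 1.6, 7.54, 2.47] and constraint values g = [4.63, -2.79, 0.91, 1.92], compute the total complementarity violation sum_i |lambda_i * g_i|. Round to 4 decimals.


KKT complementary slackness check:
lambda_1 * g_1 = 7.98 * 4.63 = 36.9474
lambda_2 * g_2 = 1.6 * -2.79 = -4.464
lambda_3 * g_3 = 7.54 * 0.91 = 6.8614
lambda_4 * g_4 = 2.47 * 1.92 = 4.7424
Total violation = 36.9474 + 4.464 + 6.8614 + 4.7424 = 53.0152


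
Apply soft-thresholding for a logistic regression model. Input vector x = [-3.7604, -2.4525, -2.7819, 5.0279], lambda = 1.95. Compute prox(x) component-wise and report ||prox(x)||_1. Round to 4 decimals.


Soft-thresholding with lambda = 1.95:
prox(-3.7604) = sign(-3.7604)*max(|-3.7604| - 1.95, 0) = -1.8104
prox(-2.4525) = sign(-2.4525)*max(|-2.4525| - 1.95, 0) = -0.5025
prox(-2.7819) = sign(-2.7819)*max(|-2.7819| - 1.95, 0) = -0.8319
prox(5.0279) = sign(5.0279)*max(|5.0279| - 1.95, 0) = 3.0779
prox(x) = [-1.8104, -0.5025, -0.8319, 3.0779]
||prox(x)||_1 = 1.8104 + 0.5025 + 0.8319 + 3.0779 = 6.2227


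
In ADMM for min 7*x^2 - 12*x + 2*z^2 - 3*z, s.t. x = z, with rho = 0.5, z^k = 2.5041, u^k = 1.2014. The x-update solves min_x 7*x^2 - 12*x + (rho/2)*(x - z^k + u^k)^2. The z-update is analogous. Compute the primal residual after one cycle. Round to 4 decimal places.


ADMM iteration with rho = 0.5, z^k = 2.5041, u^k = 1.2014
Step 1: x-update.
Minimize 7*x^2 - 12*x + (0.5/2)*(x - 2.5041 + 1.2014)^2
FOC: (2*7 + 0.5)*x = 12 + 0.5*(2.5041 - 1.2014)
x^{k+1} = 0.8725
Step 2: z-update.
Minimize 2*z^2 - 3*z + (0.5/2)*(0.8725 - z + 1.2014)^2
FOC: (2*2 + 0.5)*z = 3 + 0.5*(0.8725 + 1.2014)
z^{k+1} = 0.8971
Step 3: u-update.
u^{k+1} = 1.2014 + 0.8725 - 0.8971 = 1.1768
Step 4: Primal residual = |0.8725 - 0.8971| = 0.0246


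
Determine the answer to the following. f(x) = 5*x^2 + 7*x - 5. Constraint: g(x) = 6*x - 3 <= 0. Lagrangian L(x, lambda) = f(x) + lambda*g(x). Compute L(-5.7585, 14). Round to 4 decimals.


Step 1: Evaluate f(x).
f(-5.7585) = 5*(-5.7585)^2 + 7*(-5.7585) - 5 = 120.4921
Step 2: Evaluate g(x).
g(-5.7585) = 6*-5.7585 - 3 = -37.551
Step 3: Compute Lagrangian.
L = 120.4921 + 14*-37.551 = -405.2219


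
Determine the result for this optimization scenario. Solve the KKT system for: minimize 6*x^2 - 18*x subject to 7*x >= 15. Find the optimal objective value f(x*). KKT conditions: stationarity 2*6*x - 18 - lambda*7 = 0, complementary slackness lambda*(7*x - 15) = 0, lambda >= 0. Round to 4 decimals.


Step 1: Try lambda = 0 (constraint inactive).
x_unc = 18/(2*6) = 1.5
Check: 7*1.5 = 10.5 < 15 -- violated!
Step 2: Constraint must be active: 7*x = 15
x* = 15/7 = 2.1429 (rounded; the exact value 15/7 is used below)
lambda = (2*6*(15/7) - 18)/7 = 1.102
Step 3: Compute optimal value.
f(x*) = 6*(15/7)^2 - 18*(15/7) = -11.0204


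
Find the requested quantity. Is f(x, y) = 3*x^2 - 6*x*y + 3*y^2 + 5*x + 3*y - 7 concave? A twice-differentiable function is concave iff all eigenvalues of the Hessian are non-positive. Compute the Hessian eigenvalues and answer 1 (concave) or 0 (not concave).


The Hessian of f(x,y) = 3*x^2 - 6*x*y + 3*y^2 + 5*x + 3*y - 7 is:
H = [[6, -6], [-6, 6]]
Trace = 6 + 6 = 12
Determinant = 6*6 - (-6)^2 = 0
Discriminant = (12)^2 - 4*0 = 144.0
Eigenvalues: lambda_1 = 0.0, lambda_2 = 12.0
The function is not concave.

0


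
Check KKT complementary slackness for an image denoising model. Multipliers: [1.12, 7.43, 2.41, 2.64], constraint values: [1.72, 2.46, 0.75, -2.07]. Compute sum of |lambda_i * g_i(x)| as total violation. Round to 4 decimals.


KKT complementary slackness check:
lambda_1 * g_1 = 1.12 * 1.72 = 1.9264
lambda_2 * g_2 = 7.43 * 2.46 = 18.2778
lambda_3 * g_3 = 2.41 * 0.75 = 1.8075
lambda_4 * g_4 = 2.64 * -2.07 = -5.4648
Total violation = 1.9264 + 18.2778 + 1.8075 + 5.4648 = 27.4765


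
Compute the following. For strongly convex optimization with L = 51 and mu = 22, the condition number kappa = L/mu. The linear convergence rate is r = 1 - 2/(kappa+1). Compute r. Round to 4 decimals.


Step 1: Compute the condition number.
kappa = L/mu = 51/22 = 2.3182
Step 2: Compute the convergence rate.
r = 1 - 2/(kappa + 1) = 1 - 2*mu/(L + mu) = (L - mu)/(L + mu) = 29/73 = 0.3973


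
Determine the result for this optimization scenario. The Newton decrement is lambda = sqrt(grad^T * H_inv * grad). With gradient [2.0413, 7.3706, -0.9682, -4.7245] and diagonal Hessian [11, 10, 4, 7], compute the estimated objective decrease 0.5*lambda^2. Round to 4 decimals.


Step 1: H is diagonal, so H^(-1) * g = [0.1856, 0.7371, -0.2421, -0.6749].
Step 2: g^T H^(-1) g = sum_i g_i^2 / H_ii
  = (2.0413)^2/11 + (7.3706)^2/10 + (-0.9682)^2/4 + (-4.7245)^2/7
  = 0.3788 + 5.4326 + 0.2344 + 3.1887 = 9.2344
Step 3: Objective decrease = 0.5 * g^T H^(-1) g = 4.6172


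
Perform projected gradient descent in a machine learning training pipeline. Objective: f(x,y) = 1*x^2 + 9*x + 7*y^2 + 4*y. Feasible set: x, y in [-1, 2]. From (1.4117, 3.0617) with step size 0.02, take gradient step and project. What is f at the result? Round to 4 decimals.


Step 1: Compute gradient at (1.4117, 3.0617).
grad_x = 2*1*1.4117 + 9 = 11.8234
grad_y = 2*7*3.0617 + 4 = 46.8638
Step 2: Gradient step.
x_raw = 1.4117 - 0.02*11.8234 = 1.1752
y_raw = 3.0617 - 0.02*46.8638 = 2.1244
Step 3: Project onto [-1, 2].
x_proj = clip(1.1752) = 1.1752
y_proj = clip(2.1244) = 2.0
Step 4: Evaluate f.
f(1.1752, 2.0) = 47.9583


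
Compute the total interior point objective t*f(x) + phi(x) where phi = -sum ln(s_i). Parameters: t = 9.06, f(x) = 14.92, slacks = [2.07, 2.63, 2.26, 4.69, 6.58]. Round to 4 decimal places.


Step 1: Compute log-barrier.
ln values: [0.7275, 0.967, 0.8154, 1.5454, 1.884]
phi = -(0.7275 + 0.967 + 0.8154 + 1.5454 + 1.884) = -5.9394
Step 2: Compute augmented objective.
t*f(x) = 9.06*14.92 = 135.1752
Total = 135.1752 - 5.9394 = 129.2358


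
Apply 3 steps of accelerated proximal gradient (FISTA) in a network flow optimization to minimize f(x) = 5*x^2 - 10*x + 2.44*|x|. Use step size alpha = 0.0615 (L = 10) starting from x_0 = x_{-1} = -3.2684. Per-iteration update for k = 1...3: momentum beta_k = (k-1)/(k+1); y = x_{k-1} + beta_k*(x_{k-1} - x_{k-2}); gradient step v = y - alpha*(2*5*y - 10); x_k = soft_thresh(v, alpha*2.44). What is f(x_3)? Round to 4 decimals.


FISTA on f(x) = 5*x^2 - 10*x + 2.44*|x|
L = 10, alpha = 0.0615
Iteration 1: beta = 0.0, y = -3.2684 + 0.0*(-3.2684 + 3.2684) = -3.2684
  grad(y) = -42.684, v = y - alpha*grad = -0.6433
  prox(v) = soft_thresh(-0.6433, 0.1501) = -0.4933
Iteration 2: beta = 0.3333, y = -0.4933 + 0.3333*(-0.4933 + 3.2684) = 0.4318
  grad(y) = -5.6823, v = y - alpha*grad = 0.7812
  prox(v) = soft_thresh(0.7812, 0.1501) = 0.6312
Iteration 3: beta = 0.5, y = 0.6312 + 0.5*(0.6312 + 0.4933) = 1.1934
  grad(y) = 1.9339, v = y - alpha*grad = 1.0745
  prox(v) = soft_thresh(1.0745, 0.1501) = 0.9244
f(x_3) = 5*0.9244^2 - 10*0.9244 + 2.44*|0.9244| = -2.7159


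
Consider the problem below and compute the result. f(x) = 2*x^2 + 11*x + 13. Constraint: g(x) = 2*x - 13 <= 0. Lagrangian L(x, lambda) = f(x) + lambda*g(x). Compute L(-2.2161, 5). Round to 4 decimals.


Step 1: Evaluate f(x).
f(-2.2161) = 2*(-2.2161)^2 + 11*(-2.2161) + 13 = -1.5549
Step 2: Evaluate g(x).
g(-2.2161) = 2*-2.2161 - 13 = -17.4322
Step 3: Compute Lagrangian.
L = -1.5549 + 5*-17.4322 = -88.7159


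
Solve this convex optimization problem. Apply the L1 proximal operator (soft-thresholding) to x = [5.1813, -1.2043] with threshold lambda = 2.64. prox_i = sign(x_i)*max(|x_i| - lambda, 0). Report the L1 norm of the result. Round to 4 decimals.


Soft-thresholding with lambda = 2.64:
prox(5.1813) = sign(5.1813)*max(|5.1813| - 2.64, 0) = 2.5413
prox(-1.2043) = sign(-1.2043)*max(|-1.2043| - 2.64, 0) = 0.0
prox(x) = [2.5413, 0.0]
||prox(x)||_1 = 2.5413 + 0.0 = 2.5413


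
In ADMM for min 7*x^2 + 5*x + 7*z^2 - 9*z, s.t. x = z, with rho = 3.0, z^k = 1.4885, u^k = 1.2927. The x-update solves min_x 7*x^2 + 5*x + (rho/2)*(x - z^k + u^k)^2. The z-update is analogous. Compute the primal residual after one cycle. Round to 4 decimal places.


ADMM iteration with rho = 3.0, z^k = 1.4885, u^k = 1.2927
Step 1: x-update.
Minimize 7*x^2 + 5*x + (3.0/2)*(x - 1.4885 + 1.2927)^2
FOC: (2*7 + 3.0)*x = -5 + 3.0*(1.4885 - 1.2927)
x^{k+1} = -0.2596
Step 2: z-update.
Minimize 7*z^2 - 9*z + (3.0/2)*(-0.2596 - z + 1.2927)^2
FOC: (2*7 + 3.0)*z = 9 + 3.0*(-0.2596 + 1.2927)
z^{k+1} = 0.7117
Step 3: u-update.
u^{k+1} = 1.2927 - 0.2596 - 0.7117 = 0.3214
Step 4: Primal residual = |-0.2596 - 0.7117| = 0.9713


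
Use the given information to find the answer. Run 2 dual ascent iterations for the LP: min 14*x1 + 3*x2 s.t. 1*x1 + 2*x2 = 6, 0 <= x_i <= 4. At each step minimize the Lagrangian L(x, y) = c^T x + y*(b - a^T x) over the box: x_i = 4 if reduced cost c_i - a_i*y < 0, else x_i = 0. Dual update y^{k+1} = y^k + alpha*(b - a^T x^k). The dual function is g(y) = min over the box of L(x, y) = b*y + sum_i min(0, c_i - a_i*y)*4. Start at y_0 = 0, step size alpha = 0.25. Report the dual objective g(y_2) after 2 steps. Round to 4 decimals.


Dual ascent for LP: min 14*x1 + 3*x2, 1*x1 + 2*x2 = 6, 0 <= x_i <= 4
Step 1: y^k = 0.0, reduced costs: (14.0, 3.0)
  x^k = (0.0, 0.0), subgradient = b - a^T x = 6.0
  y^{k+1} = 0.0 + 0.25*6.0 = 1.5
Step 2: y^k = 1.5, reduced costs: (12.5, 0.0)
  x^k = (0.0, 0.0), subgradient = b - a^T x = 6.0
  y^{k+1} = 1.5 + 0.25*6.0 = 3.0
Dual objective at y_2 = 3.0: reduced costs (11.0, -3.0), box minimizer x = (0.0, 4.0)
g(y_2) = b*y + (c1 - a1*y)*x1 + (c2 - a2*y)*x2 = 6*3.0 + 11.0*0.0 + (-3.0)*4.0 = 18.0 + 0.0 - 12.0 = 6.0


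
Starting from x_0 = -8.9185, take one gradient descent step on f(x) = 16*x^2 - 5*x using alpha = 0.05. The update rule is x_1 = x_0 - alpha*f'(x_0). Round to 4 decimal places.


We compute the gradient at x_0 and apply the update.
f'(x) = 32*x - 5
f'(-8.9185) = 32*-8.9185 - 5 = -290.392
x_1 = -8.9185 - 0.05*-290.392 = 5.6011


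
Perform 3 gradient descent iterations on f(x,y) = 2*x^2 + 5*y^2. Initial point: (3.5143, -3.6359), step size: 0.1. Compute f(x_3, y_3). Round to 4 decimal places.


Gradient descent on f(x,y) = 2*x^2 + 5*y^2.
Starting point: (3.5143, -3.6359), alpha = 0.1
Step 1: grad_x = 2*2*3.5143 = 14.0572, grad_y = 2*5*-3.6359 = -36.359
  x_1 = 3.5143 - 0.1*14.0572 = 2.1086
  y_1 = -3.6359 - 0.1*-36.359 = 0.0
Step 2: grad_x = 2*2*2.1086 = 8.4343, grad_y = 2*5*0.0 = 0.0
  x_2 = 2.1086 - 0.1*8.4343 = 1.2651
  y_2 = 0.0 - 0.1*0.0 = 0.0
Step 3: grad_x = 2*2*1.2651 = 5.0606, grad_y = 2*5*0.0 = 0.0
  x_3 = 1.2651 - 0.1*5.0606 = 0.7591
  y_3 = 0.0 - 0.1*0.0 = 0.0
f(0.7591, 0.0) = 2*0.7591^2 + 5*0.0^2 = 1.1524


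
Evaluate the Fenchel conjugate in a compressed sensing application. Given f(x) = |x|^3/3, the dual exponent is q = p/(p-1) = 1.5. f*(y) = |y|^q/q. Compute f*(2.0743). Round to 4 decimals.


The conjugate exponent q satisfies 1/p + 1/q = 1.
p = 3, so q = 3/(3 - 1) = 1.5
|y|^q = 2.0743^1.5 = 2.9875
f*(2.0743) = 2.9875 / 1.5 = 1.9917


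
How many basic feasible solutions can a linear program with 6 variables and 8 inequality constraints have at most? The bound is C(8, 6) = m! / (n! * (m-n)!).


Each vertex corresponds to some choice of n active constraints out of m, so the number of vertices is at most C(m, n) = m! / (n!(m-n)!).
m = 8, n = 6
Numerator: 8 * 7 * 6 * 5 * 4 * 3
Denominator: 6! = 720
C(8, 6) = 28


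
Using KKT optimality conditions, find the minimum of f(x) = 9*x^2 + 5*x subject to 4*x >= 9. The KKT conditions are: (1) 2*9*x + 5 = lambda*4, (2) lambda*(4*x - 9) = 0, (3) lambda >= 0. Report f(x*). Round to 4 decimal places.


Step 1: Try lambda = 0 (constraint inactive).
x_unc = -5/(2*9) = -0.2778
Check: 4*-0.2778 = -1.1112 < 9 -- violated!
Step 2: Constraint must be active: 4*x = 9
x* = 9/4 = 2.25
lambda = (2*9*2.25 + 5)/4 = 11.375
Step 3: Compute optimal value.
f(x*) = 9*2.25^2 + 5*2.25 = 56.8125


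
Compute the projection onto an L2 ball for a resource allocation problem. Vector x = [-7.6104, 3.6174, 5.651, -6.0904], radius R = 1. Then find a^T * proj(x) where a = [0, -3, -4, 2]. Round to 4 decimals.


Step 1: Compute ||x|| (intermediates to 6 decimals).
||x|| = sqrt((-7.6104)^2 + 3.6174^2 + 5.651^2 + (-6.0904)^2) = 11.83345
Step 2: Project.
Since ||x|| > R, scale = R/||x|| = 1/11.83345 = 0.084506, proj(x) = scale * x
proj(x) = [-0.643124, 0.305692, 0.477543, -0.514675]
Step 3: Dot product.
a^T * proj(x) = 0*(-0.643124) - 3*0.305692 - 4*0.477543 + 2*(-0.514675) = -3.8566


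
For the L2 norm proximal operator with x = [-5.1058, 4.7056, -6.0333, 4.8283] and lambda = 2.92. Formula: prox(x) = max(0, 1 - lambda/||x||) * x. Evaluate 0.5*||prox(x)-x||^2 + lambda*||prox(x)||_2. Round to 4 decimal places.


Step 1: Compute ||x||.
||x|| = 10.3887
Step 2: Compute scaling factor.
scale = max(0, 1 - 2.92/10.3887) = 0.7189
Step 3: prox(x) = [-3.6707, 3.383, -4.3375, 3.4712]
||prox(x)|| = 7.4687
Step 4: Proximal objective.
0.5*||prox-x||^2 = 4.2632
lambda*||prox|| = 21.8086
Total = 26.0718


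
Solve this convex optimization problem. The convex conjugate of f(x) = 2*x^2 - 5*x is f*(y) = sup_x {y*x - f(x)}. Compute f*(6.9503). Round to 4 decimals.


f*(y) = sup_x {y*x - a*x^2 - b*x} = sup_x {(y-b)*x - a*x^2}
FOC: (y - b) - 2a*x = 0 => x* = (y - b)/(2a)
x* = (6.9503 + 5)/(2*2) = 2.9876
f*(6.9503) = (y-b)^2/(4a) = (6.9503 + 5)^2/(4*2)
= 142.8097/8 = 17.8512


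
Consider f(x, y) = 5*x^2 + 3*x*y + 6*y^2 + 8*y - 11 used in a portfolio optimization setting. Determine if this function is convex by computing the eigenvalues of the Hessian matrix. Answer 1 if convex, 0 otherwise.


The Hessian of f(x,y) = 5*x^2 + 3*x*y + 6*y^2 + 8*y - 11 is:
H = [[10, 3], [3, 12]]
Trace = 10 + 12 = 22
Determinant = 10*12 - (3)^2 = 111
Discriminant = (22)^2 - 4*111 = 40.0
Eigenvalues: lambda_1 = 7.8377, lambda_2 = 14.1623
The function is convex.

1


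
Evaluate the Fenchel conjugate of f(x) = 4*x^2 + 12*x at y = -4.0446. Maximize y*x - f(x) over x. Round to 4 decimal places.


f*(y) = sup_x {y*x - a*x^2 - b*x} = sup_x {(y-b)*x - a*x^2}
FOC: (y - b) - 2a*x = 0 => x* = (y - b)/(2a)
x* = (-4.0446 - 12)/(2*4) = -2.0056
f*(-4.0446) = (y-b)^2/(4a) = (-4.0446 - 12)^2/(4*4)
= 257.4292/16 = 16.0893


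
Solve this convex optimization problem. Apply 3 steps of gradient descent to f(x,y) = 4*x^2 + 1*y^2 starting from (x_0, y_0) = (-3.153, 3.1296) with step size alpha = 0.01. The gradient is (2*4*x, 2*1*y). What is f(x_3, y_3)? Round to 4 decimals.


Gradient descent on f(x,y) = 4*x^2 + 1*y^2.
Starting point: (-3.153, 3.1296), alpha = 0.01
Step 1: grad_x = 2*4*-3.153 = -25.224, grad_y = 2*1*3.1296 = 6.2592
  x_1 = -3.153 - 0.01*-25.224 = -2.9008
  y_1 = 3.1296 - 0.01*6.2592 = 3.067
Step 2: grad_x = 2*4*-2.9008 = -23.2061, grad_y = 2*1*3.067 = 6.134
  x_2 = -2.9008 - 0.01*-23.2061 = -2.6687
  y_2 = 3.067 - 0.01*6.134 = 3.0057
Step 3: grad_x = 2*4*-2.6687 = -21.3496, grad_y = 2*1*3.0057 = 6.0113
  x_3 = -2.6687 - 0.01*-21.3496 = -2.4552
  y_3 = 3.0057 - 0.01*6.0113 = 2.9456
f(-2.4552, 2.9456) = 4*(-2.4552)^2 + 1*2.9456^2 = 32.7884


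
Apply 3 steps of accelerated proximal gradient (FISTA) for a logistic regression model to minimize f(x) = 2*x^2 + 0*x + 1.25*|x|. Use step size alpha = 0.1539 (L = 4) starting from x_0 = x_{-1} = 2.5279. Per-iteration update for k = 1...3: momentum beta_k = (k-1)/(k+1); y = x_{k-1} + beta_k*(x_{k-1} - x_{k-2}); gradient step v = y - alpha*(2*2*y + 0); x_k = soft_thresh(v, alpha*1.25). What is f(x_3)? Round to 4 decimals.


FISTA on f(x) = 2*x^2 + 0*x + 1.25*|x|
L = 4, alpha = 0.1539
Iteration 1: beta = 0.0, y = 2.5279 + 0.0*(2.5279 - 2.5279) = 2.5279
  grad(y) = 10.1116, v = y - alpha*grad = 0.9717
  prox(v) = soft_thresh(0.9717, 0.1924) = 0.7793
Iteration 2: beta = 0.3333, y = 0.7793 + 0.3333*(0.7793 - 2.5279) = 0.1965
  grad(y) = 0.786, v = y - alpha*grad = 0.0755
  prox(v) = soft_thresh(0.0755, 0.1924) = 0.0
Iteration 3: beta = 0.5, y = 0.0 + 0.5*(0.0 - 0.7793) = -0.3897
  grad(y) = -1.5587, v = y - alpha*grad = -0.1498
  prox(v) = soft_thresh(-0.1498, 0.1924) = 0.0
f(x_3) = 2*0.0^2 + 0*0.0 + 1.25*|0.0| = 0.0


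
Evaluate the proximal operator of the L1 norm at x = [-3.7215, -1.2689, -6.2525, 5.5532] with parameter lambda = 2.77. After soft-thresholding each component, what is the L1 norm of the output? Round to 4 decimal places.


Soft-thresholding with lambda = 2.77:
prox(-3.7215) = sign(-3.7215)*max(|-3.7215| - 2.77, 0) = -0.9515
prox(-1.2689) = sign(-1.2689)*max(|-1.2689| - 2.77, 0) = 0.0
prox(-6.2525) = sign(-6.2525)*max(|-6.2525| - 2.77, 0) = -3.4825
prox(5.5532) = sign(5.5532)*max(|5.5532| - 2.77, 0) = 2.7832
prox(x) = [-0.9515, 0.0, -3.4825, 2.7832]
||prox(x)||_1 = 0.9515 + 0.0 + 3.4825 + 2.7832 = 7.2172


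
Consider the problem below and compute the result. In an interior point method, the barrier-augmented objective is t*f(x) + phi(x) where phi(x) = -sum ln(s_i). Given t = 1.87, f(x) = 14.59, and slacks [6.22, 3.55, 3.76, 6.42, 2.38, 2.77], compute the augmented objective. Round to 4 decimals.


Step 1: Compute log-barrier.
ln values: [1.8278, 1.2669, 1.3244, 1.8594, 0.8671, 1.0188]
phi = -(1.8278 + 1.2669 + 1.3244 + 1.8594 + 0.8671 + 1.0188) = -8.1645
Step 2: Compute augmented objective.
t*f(x) = 1.87*14.59 = 27.2833
Total = 27.2833 - 8.1645 = 19.1188


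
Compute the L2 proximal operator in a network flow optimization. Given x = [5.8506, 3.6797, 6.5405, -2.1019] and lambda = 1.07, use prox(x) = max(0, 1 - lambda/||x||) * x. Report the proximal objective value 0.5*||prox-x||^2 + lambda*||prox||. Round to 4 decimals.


Step 1: Compute ||x||.
||x|| = 9.745
Step 2: Compute scaling factor.
scale = max(0, 1 - 1.07/9.745) = 0.8902
Step 3: prox(x) = [5.2082, 3.2757, 5.8224, -1.8711]
||prox(x)|| = 8.675
Step 4: Proximal objective.
0.5*||prox-x||^2 = 0.5725
lambda*||prox|| = 9.2823
Total = 9.8547


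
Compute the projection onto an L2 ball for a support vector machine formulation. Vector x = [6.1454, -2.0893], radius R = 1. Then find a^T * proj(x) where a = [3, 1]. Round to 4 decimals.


Step 1: Compute ||x|| (intermediates to 6 decimals).
||x|| = sqrt(6.1454^2 + (-2.0893)^2) = 6.490849
Step 2: Project.
Since ||x|| > R, scale = R/||x|| = 1/6.490849 = 0.154063, proj(x) = scale * x
proj(x) = [0.946779, -0.321884]
Step 3: Dot product.
a^T * proj(x) = 3*0.946779 + 1*(-0.321884) = 2.5185


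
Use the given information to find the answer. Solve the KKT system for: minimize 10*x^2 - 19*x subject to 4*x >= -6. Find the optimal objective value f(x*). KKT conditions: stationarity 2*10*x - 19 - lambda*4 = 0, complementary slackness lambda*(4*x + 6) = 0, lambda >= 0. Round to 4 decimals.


Step 1: Try lambda = 0 (constraint inactive).
Stationarity: 2*10*x - 19 = 0
x* = 19/(2*10) = 0.95
Check constraint: 4*0.95 = 3.8 >= -6 -- satisfied.
Step 2: Compute optimal value.
f(x*) = 10*0.95^2 - 19*0.95 = -9.025


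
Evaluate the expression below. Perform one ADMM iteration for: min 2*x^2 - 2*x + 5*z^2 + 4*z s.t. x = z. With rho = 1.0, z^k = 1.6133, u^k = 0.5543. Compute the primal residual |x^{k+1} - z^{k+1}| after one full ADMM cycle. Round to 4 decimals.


ADMM iteration with rho = 1.0, z^k = 1.6133, u^k = 0.5543
Step 1: x-update.
Minimize 2*x^2 - 2*x + (1.0/2)*(x - 1.6133 + 0.5543)^2
FOC: (2*2 + 1.0)*x = 2 + 1.0*(1.6133 - 0.5543)
x^{k+1} = 0.6118
Step 2: z-update.
Minimize 5*z^2 + 4*z + (1.0/2)*(0.6118 - z + 0.5543)^2
FOC: (2*5 + 1.0)*z = -4 + 1.0*(0.6118 + 0.5543)
z^{k+1} = -0.2576
Step 3: u-update.
u^{k+1} = 0.5543 + 0.6118 + 0.2576 = 1.4237
Step 4: Primal residual = |0.6118 + 0.2576| = 0.8694


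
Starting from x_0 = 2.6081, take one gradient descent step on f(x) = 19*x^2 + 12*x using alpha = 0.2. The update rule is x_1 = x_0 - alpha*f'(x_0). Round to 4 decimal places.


We compute the gradient at x_0 and apply the update.
f'(x) = 38*x + 12
f'(2.6081) = 38*2.6081 + 12 = 111.1078
x_1 = 2.6081 - 0.2*111.1078 = -19.6135


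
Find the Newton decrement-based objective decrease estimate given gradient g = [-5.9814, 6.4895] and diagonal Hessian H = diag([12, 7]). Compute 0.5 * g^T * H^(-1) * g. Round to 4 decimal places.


Step 1: H is diagonal, so H^(-1) * g = [-0.4985, 0.9271].
Step 2: g^T H^(-1) g = sum_i g_i^2 / H_ii
  = (-5.9814)^2/12 + (6.4895)^2/7
  = 2.9814 + 6.0162 = 8.9977
Step 3: Objective decrease = 0.5 * g^T H^(-1) g = 4.4988


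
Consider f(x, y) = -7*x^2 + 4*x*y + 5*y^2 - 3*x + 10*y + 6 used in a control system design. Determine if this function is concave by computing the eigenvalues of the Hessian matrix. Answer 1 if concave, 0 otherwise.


The Hessian of f(x,y) = -7*x^2 + 4*x*y + 5*y^2 - 3*x + 10*y + 6 is:
H = [[-14, 4], [4, 10]]
Trace = -14 + 10 = -4
Determinant = -14*10 - (4)^2 = -156
Discriminant = (-4)^2 - 4*-156 = 640.0
Eigenvalues: lambda_1 = -14.6491, lambda_2 = 10.6491
The function is not concave.

0


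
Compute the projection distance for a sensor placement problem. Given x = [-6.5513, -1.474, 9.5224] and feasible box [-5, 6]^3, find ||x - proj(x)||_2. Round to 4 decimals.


Project each component onto [-5, 6].
clip(-6.5513) = -5.0, clip(-1.474) = -1.474, clip(9.5224) = 6.0
Projection = [-5.0, -1.474, 6.0]
Squared diffs: [2.4065, 0.0, 12.4073]
Distance = sqrt(14.8138) = 3.8489


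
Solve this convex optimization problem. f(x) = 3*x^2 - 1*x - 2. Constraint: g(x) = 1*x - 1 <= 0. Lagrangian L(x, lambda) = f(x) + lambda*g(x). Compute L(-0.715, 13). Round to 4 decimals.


Step 1: Evaluate f(x).
f(-0.715) = 3*(-0.715)^2 - 1*(-0.715) - 2 = 0.2487
Step 2: Evaluate g(x).
g(-0.715) = 1*-0.715 - 1 = -1.715
Step 3: Compute Lagrangian.
L = 0.2487 + 13*-1.715 = -22.0463


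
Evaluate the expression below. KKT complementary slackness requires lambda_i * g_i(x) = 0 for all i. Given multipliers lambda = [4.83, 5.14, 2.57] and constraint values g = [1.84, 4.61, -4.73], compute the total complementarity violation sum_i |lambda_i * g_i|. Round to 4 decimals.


KKT complementary slackness check:
lambda_1 * g_1 = 4.83 * 1.84 = 8.8872
lambda_2 * g_2 = 5.14 * 4.61 = 23.6954
lambda_3 * g_3 = 2.57 * -4.73 = -12.1561
Total violation = 8.8872 + 23.6954 + 12.1561 = 44.7387
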